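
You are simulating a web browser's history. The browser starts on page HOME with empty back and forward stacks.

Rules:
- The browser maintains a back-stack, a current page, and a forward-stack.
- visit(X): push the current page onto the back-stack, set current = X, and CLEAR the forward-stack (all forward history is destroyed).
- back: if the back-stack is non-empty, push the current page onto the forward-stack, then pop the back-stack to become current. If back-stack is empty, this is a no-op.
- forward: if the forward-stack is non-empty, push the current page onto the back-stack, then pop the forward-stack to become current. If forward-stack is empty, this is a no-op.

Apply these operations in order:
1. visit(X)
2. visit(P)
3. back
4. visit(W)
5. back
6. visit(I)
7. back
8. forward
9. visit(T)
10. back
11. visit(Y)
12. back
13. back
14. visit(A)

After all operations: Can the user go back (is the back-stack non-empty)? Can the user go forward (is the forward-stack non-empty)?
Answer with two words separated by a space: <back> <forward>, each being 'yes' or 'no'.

After 1 (visit(X)): cur=X back=1 fwd=0
After 2 (visit(P)): cur=P back=2 fwd=0
After 3 (back): cur=X back=1 fwd=1
After 4 (visit(W)): cur=W back=2 fwd=0
After 5 (back): cur=X back=1 fwd=1
After 6 (visit(I)): cur=I back=2 fwd=0
After 7 (back): cur=X back=1 fwd=1
After 8 (forward): cur=I back=2 fwd=0
After 9 (visit(T)): cur=T back=3 fwd=0
After 10 (back): cur=I back=2 fwd=1
After 11 (visit(Y)): cur=Y back=3 fwd=0
After 12 (back): cur=I back=2 fwd=1
After 13 (back): cur=X back=1 fwd=2
After 14 (visit(A)): cur=A back=2 fwd=0

Answer: yes no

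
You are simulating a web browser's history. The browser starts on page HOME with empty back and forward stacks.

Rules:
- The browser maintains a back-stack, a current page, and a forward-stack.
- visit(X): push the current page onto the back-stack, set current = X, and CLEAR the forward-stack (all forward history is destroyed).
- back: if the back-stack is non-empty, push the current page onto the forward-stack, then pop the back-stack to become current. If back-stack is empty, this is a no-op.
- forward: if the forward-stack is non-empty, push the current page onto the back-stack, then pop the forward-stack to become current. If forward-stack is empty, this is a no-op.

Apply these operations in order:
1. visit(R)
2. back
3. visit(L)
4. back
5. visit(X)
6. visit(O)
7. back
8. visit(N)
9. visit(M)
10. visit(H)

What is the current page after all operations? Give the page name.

After 1 (visit(R)): cur=R back=1 fwd=0
After 2 (back): cur=HOME back=0 fwd=1
After 3 (visit(L)): cur=L back=1 fwd=0
After 4 (back): cur=HOME back=0 fwd=1
After 5 (visit(X)): cur=X back=1 fwd=0
After 6 (visit(O)): cur=O back=2 fwd=0
After 7 (back): cur=X back=1 fwd=1
After 8 (visit(N)): cur=N back=2 fwd=0
After 9 (visit(M)): cur=M back=3 fwd=0
After 10 (visit(H)): cur=H back=4 fwd=0

Answer: H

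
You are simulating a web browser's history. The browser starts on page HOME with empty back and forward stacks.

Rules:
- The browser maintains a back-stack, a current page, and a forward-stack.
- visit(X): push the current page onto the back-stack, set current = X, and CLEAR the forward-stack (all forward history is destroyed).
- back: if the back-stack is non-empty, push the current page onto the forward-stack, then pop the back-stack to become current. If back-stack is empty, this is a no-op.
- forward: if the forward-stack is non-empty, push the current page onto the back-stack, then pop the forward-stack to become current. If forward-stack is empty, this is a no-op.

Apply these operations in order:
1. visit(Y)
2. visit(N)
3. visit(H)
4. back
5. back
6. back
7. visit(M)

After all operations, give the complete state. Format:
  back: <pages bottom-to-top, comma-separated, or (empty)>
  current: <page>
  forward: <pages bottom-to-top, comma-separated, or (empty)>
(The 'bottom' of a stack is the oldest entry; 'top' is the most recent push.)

Answer: back: HOME
current: M
forward: (empty)

Derivation:
After 1 (visit(Y)): cur=Y back=1 fwd=0
After 2 (visit(N)): cur=N back=2 fwd=0
After 3 (visit(H)): cur=H back=3 fwd=0
After 4 (back): cur=N back=2 fwd=1
After 5 (back): cur=Y back=1 fwd=2
After 6 (back): cur=HOME back=0 fwd=3
After 7 (visit(M)): cur=M back=1 fwd=0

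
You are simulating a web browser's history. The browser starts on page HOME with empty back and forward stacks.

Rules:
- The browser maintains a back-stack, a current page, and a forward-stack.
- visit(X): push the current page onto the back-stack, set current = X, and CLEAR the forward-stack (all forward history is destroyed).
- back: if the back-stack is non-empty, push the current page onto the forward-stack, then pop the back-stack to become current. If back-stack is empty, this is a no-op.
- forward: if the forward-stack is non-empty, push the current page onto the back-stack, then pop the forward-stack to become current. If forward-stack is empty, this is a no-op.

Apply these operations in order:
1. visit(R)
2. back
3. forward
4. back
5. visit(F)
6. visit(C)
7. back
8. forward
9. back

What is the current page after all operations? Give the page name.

Answer: F

Derivation:
After 1 (visit(R)): cur=R back=1 fwd=0
After 2 (back): cur=HOME back=0 fwd=1
After 3 (forward): cur=R back=1 fwd=0
After 4 (back): cur=HOME back=0 fwd=1
After 5 (visit(F)): cur=F back=1 fwd=0
After 6 (visit(C)): cur=C back=2 fwd=0
After 7 (back): cur=F back=1 fwd=1
After 8 (forward): cur=C back=2 fwd=0
After 9 (back): cur=F back=1 fwd=1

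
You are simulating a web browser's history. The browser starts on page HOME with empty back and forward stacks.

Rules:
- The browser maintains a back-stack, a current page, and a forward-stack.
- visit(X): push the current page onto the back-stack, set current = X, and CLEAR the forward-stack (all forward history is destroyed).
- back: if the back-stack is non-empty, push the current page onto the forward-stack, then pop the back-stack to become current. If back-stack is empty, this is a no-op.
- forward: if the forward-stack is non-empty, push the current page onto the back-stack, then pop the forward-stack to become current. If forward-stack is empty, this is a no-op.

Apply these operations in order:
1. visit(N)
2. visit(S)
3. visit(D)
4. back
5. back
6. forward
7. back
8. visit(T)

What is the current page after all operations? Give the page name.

Answer: T

Derivation:
After 1 (visit(N)): cur=N back=1 fwd=0
After 2 (visit(S)): cur=S back=2 fwd=0
After 3 (visit(D)): cur=D back=3 fwd=0
After 4 (back): cur=S back=2 fwd=1
After 5 (back): cur=N back=1 fwd=2
After 6 (forward): cur=S back=2 fwd=1
After 7 (back): cur=N back=1 fwd=2
After 8 (visit(T)): cur=T back=2 fwd=0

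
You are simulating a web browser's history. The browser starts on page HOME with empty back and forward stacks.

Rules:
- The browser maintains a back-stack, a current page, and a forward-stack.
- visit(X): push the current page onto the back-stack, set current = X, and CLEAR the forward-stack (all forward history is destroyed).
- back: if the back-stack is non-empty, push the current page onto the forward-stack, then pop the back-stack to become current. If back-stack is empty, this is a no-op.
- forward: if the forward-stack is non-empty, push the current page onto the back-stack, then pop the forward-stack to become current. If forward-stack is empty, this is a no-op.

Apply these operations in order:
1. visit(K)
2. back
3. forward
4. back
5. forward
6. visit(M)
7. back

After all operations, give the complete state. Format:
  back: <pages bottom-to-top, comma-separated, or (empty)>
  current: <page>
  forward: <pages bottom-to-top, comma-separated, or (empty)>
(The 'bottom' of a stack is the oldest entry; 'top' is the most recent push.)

Answer: back: HOME
current: K
forward: M

Derivation:
After 1 (visit(K)): cur=K back=1 fwd=0
After 2 (back): cur=HOME back=0 fwd=1
After 3 (forward): cur=K back=1 fwd=0
After 4 (back): cur=HOME back=0 fwd=1
After 5 (forward): cur=K back=1 fwd=0
After 6 (visit(M)): cur=M back=2 fwd=0
After 7 (back): cur=K back=1 fwd=1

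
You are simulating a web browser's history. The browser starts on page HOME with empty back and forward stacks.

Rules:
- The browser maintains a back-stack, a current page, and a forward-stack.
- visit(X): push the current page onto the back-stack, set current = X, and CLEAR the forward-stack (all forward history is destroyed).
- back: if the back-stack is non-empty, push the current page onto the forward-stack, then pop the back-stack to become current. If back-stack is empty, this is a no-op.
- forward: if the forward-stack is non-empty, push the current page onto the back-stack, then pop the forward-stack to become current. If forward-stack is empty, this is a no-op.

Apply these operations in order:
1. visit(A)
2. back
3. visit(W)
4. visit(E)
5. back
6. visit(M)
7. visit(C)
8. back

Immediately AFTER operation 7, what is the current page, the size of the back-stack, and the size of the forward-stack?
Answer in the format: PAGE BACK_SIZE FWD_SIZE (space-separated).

After 1 (visit(A)): cur=A back=1 fwd=0
After 2 (back): cur=HOME back=0 fwd=1
After 3 (visit(W)): cur=W back=1 fwd=0
After 4 (visit(E)): cur=E back=2 fwd=0
After 5 (back): cur=W back=1 fwd=1
After 6 (visit(M)): cur=M back=2 fwd=0
After 7 (visit(C)): cur=C back=3 fwd=0

C 3 0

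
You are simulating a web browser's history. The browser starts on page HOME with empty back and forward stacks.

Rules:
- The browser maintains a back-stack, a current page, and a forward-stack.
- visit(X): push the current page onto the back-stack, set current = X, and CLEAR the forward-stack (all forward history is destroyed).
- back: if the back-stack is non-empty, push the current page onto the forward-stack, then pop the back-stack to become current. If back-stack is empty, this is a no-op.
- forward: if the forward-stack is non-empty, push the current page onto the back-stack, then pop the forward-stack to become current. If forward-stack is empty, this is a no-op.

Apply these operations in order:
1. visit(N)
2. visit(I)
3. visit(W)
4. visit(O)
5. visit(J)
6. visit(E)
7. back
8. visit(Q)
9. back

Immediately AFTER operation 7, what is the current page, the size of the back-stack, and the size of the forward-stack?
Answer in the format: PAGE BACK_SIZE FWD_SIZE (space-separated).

After 1 (visit(N)): cur=N back=1 fwd=0
After 2 (visit(I)): cur=I back=2 fwd=0
After 3 (visit(W)): cur=W back=3 fwd=0
After 4 (visit(O)): cur=O back=4 fwd=0
After 5 (visit(J)): cur=J back=5 fwd=0
After 6 (visit(E)): cur=E back=6 fwd=0
After 7 (back): cur=J back=5 fwd=1

J 5 1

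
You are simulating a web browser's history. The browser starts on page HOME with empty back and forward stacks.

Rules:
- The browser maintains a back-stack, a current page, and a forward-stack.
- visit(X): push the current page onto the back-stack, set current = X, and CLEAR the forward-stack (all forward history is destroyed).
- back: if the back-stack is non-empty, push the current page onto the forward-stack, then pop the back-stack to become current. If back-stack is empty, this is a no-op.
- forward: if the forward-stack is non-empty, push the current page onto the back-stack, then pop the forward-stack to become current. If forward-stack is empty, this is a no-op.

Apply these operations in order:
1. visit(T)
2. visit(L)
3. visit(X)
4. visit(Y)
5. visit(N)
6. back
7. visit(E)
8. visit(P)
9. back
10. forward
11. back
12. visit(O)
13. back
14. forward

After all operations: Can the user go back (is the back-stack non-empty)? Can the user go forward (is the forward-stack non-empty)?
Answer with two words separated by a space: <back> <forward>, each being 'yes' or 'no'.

After 1 (visit(T)): cur=T back=1 fwd=0
After 2 (visit(L)): cur=L back=2 fwd=0
After 3 (visit(X)): cur=X back=3 fwd=0
After 4 (visit(Y)): cur=Y back=4 fwd=0
After 5 (visit(N)): cur=N back=5 fwd=0
After 6 (back): cur=Y back=4 fwd=1
After 7 (visit(E)): cur=E back=5 fwd=0
After 8 (visit(P)): cur=P back=6 fwd=0
After 9 (back): cur=E back=5 fwd=1
After 10 (forward): cur=P back=6 fwd=0
After 11 (back): cur=E back=5 fwd=1
After 12 (visit(O)): cur=O back=6 fwd=0
After 13 (back): cur=E back=5 fwd=1
After 14 (forward): cur=O back=6 fwd=0

Answer: yes no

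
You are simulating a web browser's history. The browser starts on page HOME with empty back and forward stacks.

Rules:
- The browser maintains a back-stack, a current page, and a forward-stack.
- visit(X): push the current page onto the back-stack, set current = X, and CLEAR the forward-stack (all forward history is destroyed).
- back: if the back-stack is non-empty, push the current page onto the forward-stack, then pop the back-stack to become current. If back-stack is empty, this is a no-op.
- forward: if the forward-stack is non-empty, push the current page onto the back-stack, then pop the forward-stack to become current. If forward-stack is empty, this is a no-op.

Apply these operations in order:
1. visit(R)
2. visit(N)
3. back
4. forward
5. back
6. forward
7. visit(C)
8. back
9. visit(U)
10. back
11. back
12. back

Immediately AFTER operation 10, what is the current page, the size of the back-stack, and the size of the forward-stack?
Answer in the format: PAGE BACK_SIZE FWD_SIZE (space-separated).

After 1 (visit(R)): cur=R back=1 fwd=0
After 2 (visit(N)): cur=N back=2 fwd=0
After 3 (back): cur=R back=1 fwd=1
After 4 (forward): cur=N back=2 fwd=0
After 5 (back): cur=R back=1 fwd=1
After 6 (forward): cur=N back=2 fwd=0
After 7 (visit(C)): cur=C back=3 fwd=0
After 8 (back): cur=N back=2 fwd=1
After 9 (visit(U)): cur=U back=3 fwd=0
After 10 (back): cur=N back=2 fwd=1

N 2 1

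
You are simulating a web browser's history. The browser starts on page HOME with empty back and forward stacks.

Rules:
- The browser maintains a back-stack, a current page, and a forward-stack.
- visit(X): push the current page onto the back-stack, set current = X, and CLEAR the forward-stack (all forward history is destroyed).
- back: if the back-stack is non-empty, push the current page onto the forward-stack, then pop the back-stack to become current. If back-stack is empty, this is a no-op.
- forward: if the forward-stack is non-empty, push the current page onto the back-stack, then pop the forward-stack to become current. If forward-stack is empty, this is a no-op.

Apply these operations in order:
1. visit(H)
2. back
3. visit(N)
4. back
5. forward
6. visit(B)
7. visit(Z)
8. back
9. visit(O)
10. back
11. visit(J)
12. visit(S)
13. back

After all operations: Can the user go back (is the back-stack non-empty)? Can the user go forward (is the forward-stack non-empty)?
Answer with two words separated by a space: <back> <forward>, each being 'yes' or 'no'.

Answer: yes yes

Derivation:
After 1 (visit(H)): cur=H back=1 fwd=0
After 2 (back): cur=HOME back=0 fwd=1
After 3 (visit(N)): cur=N back=1 fwd=0
After 4 (back): cur=HOME back=0 fwd=1
After 5 (forward): cur=N back=1 fwd=0
After 6 (visit(B)): cur=B back=2 fwd=0
After 7 (visit(Z)): cur=Z back=3 fwd=0
After 8 (back): cur=B back=2 fwd=1
After 9 (visit(O)): cur=O back=3 fwd=0
After 10 (back): cur=B back=2 fwd=1
After 11 (visit(J)): cur=J back=3 fwd=0
After 12 (visit(S)): cur=S back=4 fwd=0
After 13 (back): cur=J back=3 fwd=1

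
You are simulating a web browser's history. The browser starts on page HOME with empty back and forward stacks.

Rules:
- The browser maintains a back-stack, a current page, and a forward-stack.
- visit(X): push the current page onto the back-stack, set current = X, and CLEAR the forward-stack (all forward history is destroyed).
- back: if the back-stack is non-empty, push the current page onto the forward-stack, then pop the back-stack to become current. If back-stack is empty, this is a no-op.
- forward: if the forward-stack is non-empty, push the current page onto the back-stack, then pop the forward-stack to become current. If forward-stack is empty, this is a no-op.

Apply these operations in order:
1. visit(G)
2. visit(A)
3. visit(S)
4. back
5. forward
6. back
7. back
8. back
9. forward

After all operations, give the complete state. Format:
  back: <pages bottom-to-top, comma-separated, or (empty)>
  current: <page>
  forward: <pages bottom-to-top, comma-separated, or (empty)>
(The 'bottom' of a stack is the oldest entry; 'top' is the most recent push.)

Answer: back: HOME
current: G
forward: S,A

Derivation:
After 1 (visit(G)): cur=G back=1 fwd=0
After 2 (visit(A)): cur=A back=2 fwd=0
After 3 (visit(S)): cur=S back=3 fwd=0
After 4 (back): cur=A back=2 fwd=1
After 5 (forward): cur=S back=3 fwd=0
After 6 (back): cur=A back=2 fwd=1
After 7 (back): cur=G back=1 fwd=2
After 8 (back): cur=HOME back=0 fwd=3
After 9 (forward): cur=G back=1 fwd=2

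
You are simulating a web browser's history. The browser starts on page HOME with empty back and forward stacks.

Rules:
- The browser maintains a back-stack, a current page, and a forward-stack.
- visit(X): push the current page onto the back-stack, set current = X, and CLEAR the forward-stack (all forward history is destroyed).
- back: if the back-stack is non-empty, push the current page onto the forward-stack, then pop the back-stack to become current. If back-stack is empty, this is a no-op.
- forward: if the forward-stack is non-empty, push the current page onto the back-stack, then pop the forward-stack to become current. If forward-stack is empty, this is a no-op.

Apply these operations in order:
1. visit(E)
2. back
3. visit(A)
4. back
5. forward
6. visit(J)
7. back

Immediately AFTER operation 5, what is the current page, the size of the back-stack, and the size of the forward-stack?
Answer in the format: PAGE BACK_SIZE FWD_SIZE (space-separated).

After 1 (visit(E)): cur=E back=1 fwd=0
After 2 (back): cur=HOME back=0 fwd=1
After 3 (visit(A)): cur=A back=1 fwd=0
After 4 (back): cur=HOME back=0 fwd=1
After 5 (forward): cur=A back=1 fwd=0

A 1 0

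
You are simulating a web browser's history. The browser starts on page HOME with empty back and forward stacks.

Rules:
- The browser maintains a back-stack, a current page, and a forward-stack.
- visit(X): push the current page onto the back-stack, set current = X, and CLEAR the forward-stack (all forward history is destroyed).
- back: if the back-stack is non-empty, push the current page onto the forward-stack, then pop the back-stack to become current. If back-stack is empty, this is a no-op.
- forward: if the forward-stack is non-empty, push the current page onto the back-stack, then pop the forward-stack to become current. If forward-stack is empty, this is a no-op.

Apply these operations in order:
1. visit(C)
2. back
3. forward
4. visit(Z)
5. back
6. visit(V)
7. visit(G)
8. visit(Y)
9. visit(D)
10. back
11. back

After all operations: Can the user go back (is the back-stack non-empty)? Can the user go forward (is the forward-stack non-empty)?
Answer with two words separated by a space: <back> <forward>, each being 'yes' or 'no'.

After 1 (visit(C)): cur=C back=1 fwd=0
After 2 (back): cur=HOME back=0 fwd=1
After 3 (forward): cur=C back=1 fwd=0
After 4 (visit(Z)): cur=Z back=2 fwd=0
After 5 (back): cur=C back=1 fwd=1
After 6 (visit(V)): cur=V back=2 fwd=0
After 7 (visit(G)): cur=G back=3 fwd=0
After 8 (visit(Y)): cur=Y back=4 fwd=0
After 9 (visit(D)): cur=D back=5 fwd=0
After 10 (back): cur=Y back=4 fwd=1
After 11 (back): cur=G back=3 fwd=2

Answer: yes yes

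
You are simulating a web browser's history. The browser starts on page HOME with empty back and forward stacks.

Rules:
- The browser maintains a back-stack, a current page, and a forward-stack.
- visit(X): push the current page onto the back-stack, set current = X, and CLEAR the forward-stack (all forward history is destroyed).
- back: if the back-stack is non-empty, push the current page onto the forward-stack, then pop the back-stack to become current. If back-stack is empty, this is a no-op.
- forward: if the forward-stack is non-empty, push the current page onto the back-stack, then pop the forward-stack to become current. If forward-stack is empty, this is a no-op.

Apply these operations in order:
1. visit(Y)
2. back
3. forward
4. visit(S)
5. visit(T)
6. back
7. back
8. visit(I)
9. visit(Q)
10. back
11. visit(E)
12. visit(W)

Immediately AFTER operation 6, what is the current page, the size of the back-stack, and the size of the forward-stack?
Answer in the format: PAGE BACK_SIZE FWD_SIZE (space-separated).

After 1 (visit(Y)): cur=Y back=1 fwd=0
After 2 (back): cur=HOME back=0 fwd=1
After 3 (forward): cur=Y back=1 fwd=0
After 4 (visit(S)): cur=S back=2 fwd=0
After 5 (visit(T)): cur=T back=3 fwd=0
After 6 (back): cur=S back=2 fwd=1

S 2 1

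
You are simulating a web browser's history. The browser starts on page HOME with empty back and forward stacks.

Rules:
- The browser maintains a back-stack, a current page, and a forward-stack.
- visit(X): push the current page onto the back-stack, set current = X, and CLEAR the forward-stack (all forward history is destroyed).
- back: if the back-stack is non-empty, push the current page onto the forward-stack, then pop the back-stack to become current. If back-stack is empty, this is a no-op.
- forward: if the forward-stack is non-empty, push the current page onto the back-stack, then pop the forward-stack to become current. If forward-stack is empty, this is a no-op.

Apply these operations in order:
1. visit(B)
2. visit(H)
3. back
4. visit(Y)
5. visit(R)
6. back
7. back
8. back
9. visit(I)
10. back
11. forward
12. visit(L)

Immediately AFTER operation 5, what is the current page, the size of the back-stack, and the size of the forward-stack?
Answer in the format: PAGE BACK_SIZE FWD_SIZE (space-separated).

After 1 (visit(B)): cur=B back=1 fwd=0
After 2 (visit(H)): cur=H back=2 fwd=0
After 3 (back): cur=B back=1 fwd=1
After 4 (visit(Y)): cur=Y back=2 fwd=0
After 5 (visit(R)): cur=R back=3 fwd=0

R 3 0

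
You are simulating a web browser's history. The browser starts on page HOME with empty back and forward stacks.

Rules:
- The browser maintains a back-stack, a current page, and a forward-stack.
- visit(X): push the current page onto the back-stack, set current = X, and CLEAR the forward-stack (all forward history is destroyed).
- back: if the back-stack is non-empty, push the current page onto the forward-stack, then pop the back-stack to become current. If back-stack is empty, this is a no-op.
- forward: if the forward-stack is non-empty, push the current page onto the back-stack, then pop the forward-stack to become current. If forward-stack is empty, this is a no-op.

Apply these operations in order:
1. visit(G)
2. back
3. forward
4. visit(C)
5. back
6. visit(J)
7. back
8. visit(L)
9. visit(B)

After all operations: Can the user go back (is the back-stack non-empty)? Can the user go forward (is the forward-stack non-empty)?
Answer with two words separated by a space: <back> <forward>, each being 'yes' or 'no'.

After 1 (visit(G)): cur=G back=1 fwd=0
After 2 (back): cur=HOME back=0 fwd=1
After 3 (forward): cur=G back=1 fwd=0
After 4 (visit(C)): cur=C back=2 fwd=0
After 5 (back): cur=G back=1 fwd=1
After 6 (visit(J)): cur=J back=2 fwd=0
After 7 (back): cur=G back=1 fwd=1
After 8 (visit(L)): cur=L back=2 fwd=0
After 9 (visit(B)): cur=B back=3 fwd=0

Answer: yes no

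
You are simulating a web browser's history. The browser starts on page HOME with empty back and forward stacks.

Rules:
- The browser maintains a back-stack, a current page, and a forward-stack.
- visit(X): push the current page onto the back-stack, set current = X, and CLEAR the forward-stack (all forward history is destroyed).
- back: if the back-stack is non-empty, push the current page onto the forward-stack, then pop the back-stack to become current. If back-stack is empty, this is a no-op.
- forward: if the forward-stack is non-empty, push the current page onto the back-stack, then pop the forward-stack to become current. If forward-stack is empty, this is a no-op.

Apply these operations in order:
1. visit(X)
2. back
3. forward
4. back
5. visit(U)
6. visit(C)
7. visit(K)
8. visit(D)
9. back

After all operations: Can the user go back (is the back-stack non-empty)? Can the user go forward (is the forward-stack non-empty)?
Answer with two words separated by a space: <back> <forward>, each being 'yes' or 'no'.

Answer: yes yes

Derivation:
After 1 (visit(X)): cur=X back=1 fwd=0
After 2 (back): cur=HOME back=0 fwd=1
After 3 (forward): cur=X back=1 fwd=0
After 4 (back): cur=HOME back=0 fwd=1
After 5 (visit(U)): cur=U back=1 fwd=0
After 6 (visit(C)): cur=C back=2 fwd=0
After 7 (visit(K)): cur=K back=3 fwd=0
After 8 (visit(D)): cur=D back=4 fwd=0
After 9 (back): cur=K back=3 fwd=1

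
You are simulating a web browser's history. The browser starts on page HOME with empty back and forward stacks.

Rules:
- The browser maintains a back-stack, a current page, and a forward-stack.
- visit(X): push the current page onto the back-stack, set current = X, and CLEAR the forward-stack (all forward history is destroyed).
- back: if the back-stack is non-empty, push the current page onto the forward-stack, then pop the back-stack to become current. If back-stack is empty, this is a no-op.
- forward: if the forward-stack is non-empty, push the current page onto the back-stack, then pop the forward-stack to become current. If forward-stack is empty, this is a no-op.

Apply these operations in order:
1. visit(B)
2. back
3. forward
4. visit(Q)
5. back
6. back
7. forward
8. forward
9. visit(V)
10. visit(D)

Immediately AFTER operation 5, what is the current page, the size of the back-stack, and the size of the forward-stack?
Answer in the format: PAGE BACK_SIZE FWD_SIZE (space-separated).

After 1 (visit(B)): cur=B back=1 fwd=0
After 2 (back): cur=HOME back=0 fwd=1
After 3 (forward): cur=B back=1 fwd=0
After 4 (visit(Q)): cur=Q back=2 fwd=0
After 5 (back): cur=B back=1 fwd=1

B 1 1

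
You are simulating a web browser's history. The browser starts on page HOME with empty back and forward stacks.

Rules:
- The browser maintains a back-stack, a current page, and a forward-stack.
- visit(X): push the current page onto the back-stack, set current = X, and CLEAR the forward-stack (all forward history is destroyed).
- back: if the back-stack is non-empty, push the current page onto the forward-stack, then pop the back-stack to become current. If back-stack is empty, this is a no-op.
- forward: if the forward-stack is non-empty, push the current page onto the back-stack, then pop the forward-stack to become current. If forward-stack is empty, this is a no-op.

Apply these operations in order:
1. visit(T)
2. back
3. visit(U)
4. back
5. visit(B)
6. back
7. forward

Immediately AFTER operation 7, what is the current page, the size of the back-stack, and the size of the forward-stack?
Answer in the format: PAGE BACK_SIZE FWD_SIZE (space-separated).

After 1 (visit(T)): cur=T back=1 fwd=0
After 2 (back): cur=HOME back=0 fwd=1
After 3 (visit(U)): cur=U back=1 fwd=0
After 4 (back): cur=HOME back=0 fwd=1
After 5 (visit(B)): cur=B back=1 fwd=0
After 6 (back): cur=HOME back=0 fwd=1
After 7 (forward): cur=B back=1 fwd=0

B 1 0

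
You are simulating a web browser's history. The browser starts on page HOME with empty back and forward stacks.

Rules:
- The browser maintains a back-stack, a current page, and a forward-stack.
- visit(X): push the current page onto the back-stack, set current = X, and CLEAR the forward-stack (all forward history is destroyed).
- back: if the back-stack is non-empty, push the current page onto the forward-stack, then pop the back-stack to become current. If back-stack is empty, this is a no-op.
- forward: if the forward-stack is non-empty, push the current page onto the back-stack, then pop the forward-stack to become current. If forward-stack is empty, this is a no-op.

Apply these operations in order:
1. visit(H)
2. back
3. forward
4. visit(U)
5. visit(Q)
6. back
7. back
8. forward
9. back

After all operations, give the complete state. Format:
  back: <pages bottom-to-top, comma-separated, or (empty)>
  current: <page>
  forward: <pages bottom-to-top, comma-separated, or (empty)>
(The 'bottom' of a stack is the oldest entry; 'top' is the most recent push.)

Answer: back: HOME
current: H
forward: Q,U

Derivation:
After 1 (visit(H)): cur=H back=1 fwd=0
After 2 (back): cur=HOME back=0 fwd=1
After 3 (forward): cur=H back=1 fwd=0
After 4 (visit(U)): cur=U back=2 fwd=0
After 5 (visit(Q)): cur=Q back=3 fwd=0
After 6 (back): cur=U back=2 fwd=1
After 7 (back): cur=H back=1 fwd=2
After 8 (forward): cur=U back=2 fwd=1
After 9 (back): cur=H back=1 fwd=2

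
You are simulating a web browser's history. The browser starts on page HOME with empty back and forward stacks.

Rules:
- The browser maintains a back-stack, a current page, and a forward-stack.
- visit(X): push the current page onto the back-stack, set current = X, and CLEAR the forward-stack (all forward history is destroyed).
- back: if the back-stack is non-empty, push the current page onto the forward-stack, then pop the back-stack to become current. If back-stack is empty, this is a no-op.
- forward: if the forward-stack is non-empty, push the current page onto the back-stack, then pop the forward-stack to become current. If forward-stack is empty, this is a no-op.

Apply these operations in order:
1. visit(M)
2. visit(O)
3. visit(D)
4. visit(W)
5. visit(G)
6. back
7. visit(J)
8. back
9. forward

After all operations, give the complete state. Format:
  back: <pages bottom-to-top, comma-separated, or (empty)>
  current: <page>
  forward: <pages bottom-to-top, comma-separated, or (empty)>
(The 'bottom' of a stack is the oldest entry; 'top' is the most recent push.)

Answer: back: HOME,M,O,D,W
current: J
forward: (empty)

Derivation:
After 1 (visit(M)): cur=M back=1 fwd=0
After 2 (visit(O)): cur=O back=2 fwd=0
After 3 (visit(D)): cur=D back=3 fwd=0
After 4 (visit(W)): cur=W back=4 fwd=0
After 5 (visit(G)): cur=G back=5 fwd=0
After 6 (back): cur=W back=4 fwd=1
After 7 (visit(J)): cur=J back=5 fwd=0
After 8 (back): cur=W back=4 fwd=1
After 9 (forward): cur=J back=5 fwd=0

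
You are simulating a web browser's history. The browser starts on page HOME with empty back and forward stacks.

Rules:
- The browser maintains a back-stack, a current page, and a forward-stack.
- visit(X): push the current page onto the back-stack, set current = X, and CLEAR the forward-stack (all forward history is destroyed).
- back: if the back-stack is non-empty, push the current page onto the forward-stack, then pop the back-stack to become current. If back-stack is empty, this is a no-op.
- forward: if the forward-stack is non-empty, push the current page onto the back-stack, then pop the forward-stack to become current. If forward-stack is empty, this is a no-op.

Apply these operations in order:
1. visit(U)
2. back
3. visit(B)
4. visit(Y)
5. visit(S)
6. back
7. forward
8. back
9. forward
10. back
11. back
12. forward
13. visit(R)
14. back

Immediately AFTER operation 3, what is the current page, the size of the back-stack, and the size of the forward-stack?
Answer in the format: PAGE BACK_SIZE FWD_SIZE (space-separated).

After 1 (visit(U)): cur=U back=1 fwd=0
After 2 (back): cur=HOME back=0 fwd=1
After 3 (visit(B)): cur=B back=1 fwd=0

B 1 0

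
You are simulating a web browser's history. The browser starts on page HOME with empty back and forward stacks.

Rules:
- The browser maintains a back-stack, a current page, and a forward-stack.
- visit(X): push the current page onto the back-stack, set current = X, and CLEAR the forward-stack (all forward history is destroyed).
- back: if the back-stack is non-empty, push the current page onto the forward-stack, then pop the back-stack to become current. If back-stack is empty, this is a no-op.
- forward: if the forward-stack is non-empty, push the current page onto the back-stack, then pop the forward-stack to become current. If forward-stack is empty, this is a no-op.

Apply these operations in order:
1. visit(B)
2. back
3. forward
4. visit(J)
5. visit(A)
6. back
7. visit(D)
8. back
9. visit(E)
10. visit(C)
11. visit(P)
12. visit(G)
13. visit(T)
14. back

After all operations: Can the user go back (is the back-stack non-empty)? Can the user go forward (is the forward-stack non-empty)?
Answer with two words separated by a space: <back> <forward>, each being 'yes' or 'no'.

After 1 (visit(B)): cur=B back=1 fwd=0
After 2 (back): cur=HOME back=0 fwd=1
After 3 (forward): cur=B back=1 fwd=0
After 4 (visit(J)): cur=J back=2 fwd=0
After 5 (visit(A)): cur=A back=3 fwd=0
After 6 (back): cur=J back=2 fwd=1
After 7 (visit(D)): cur=D back=3 fwd=0
After 8 (back): cur=J back=2 fwd=1
After 9 (visit(E)): cur=E back=3 fwd=0
After 10 (visit(C)): cur=C back=4 fwd=0
After 11 (visit(P)): cur=P back=5 fwd=0
After 12 (visit(G)): cur=G back=6 fwd=0
After 13 (visit(T)): cur=T back=7 fwd=0
After 14 (back): cur=G back=6 fwd=1

Answer: yes yes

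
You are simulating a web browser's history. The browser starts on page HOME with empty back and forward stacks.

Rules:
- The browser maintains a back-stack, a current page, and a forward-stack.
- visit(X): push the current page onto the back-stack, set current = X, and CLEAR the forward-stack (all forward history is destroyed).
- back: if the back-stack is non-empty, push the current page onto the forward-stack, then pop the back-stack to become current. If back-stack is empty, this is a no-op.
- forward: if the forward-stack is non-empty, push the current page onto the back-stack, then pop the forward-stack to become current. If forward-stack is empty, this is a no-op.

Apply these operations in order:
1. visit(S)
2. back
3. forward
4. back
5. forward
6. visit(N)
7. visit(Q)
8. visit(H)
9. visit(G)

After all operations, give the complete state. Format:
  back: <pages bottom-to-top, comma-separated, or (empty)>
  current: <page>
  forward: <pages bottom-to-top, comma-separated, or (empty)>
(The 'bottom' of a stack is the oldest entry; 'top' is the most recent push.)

Answer: back: HOME,S,N,Q,H
current: G
forward: (empty)

Derivation:
After 1 (visit(S)): cur=S back=1 fwd=0
After 2 (back): cur=HOME back=0 fwd=1
After 3 (forward): cur=S back=1 fwd=0
After 4 (back): cur=HOME back=0 fwd=1
After 5 (forward): cur=S back=1 fwd=0
After 6 (visit(N)): cur=N back=2 fwd=0
After 7 (visit(Q)): cur=Q back=3 fwd=0
After 8 (visit(H)): cur=H back=4 fwd=0
After 9 (visit(G)): cur=G back=5 fwd=0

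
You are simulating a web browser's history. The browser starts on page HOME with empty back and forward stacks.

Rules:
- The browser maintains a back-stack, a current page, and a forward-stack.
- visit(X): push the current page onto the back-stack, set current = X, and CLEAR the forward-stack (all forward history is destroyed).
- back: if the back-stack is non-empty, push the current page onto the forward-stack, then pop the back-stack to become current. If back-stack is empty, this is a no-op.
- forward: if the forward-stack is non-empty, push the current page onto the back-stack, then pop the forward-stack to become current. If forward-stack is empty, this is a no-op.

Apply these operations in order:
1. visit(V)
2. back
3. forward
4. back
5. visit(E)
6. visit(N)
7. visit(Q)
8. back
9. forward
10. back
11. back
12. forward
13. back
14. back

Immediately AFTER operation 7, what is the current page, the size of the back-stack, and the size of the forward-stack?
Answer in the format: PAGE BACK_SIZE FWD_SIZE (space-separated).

After 1 (visit(V)): cur=V back=1 fwd=0
After 2 (back): cur=HOME back=0 fwd=1
After 3 (forward): cur=V back=1 fwd=0
After 4 (back): cur=HOME back=0 fwd=1
After 5 (visit(E)): cur=E back=1 fwd=0
After 6 (visit(N)): cur=N back=2 fwd=0
After 7 (visit(Q)): cur=Q back=3 fwd=0

Q 3 0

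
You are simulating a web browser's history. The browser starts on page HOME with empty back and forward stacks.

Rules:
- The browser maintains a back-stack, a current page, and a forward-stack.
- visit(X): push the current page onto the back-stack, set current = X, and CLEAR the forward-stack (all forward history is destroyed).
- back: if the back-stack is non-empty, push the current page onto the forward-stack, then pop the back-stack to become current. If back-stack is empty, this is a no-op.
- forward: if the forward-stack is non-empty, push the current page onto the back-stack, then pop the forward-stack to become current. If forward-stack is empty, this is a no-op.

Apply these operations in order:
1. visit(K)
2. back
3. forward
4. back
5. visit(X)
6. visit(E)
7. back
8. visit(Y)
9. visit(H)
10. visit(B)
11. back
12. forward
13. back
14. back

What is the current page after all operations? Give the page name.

After 1 (visit(K)): cur=K back=1 fwd=0
After 2 (back): cur=HOME back=0 fwd=1
After 3 (forward): cur=K back=1 fwd=0
After 4 (back): cur=HOME back=0 fwd=1
After 5 (visit(X)): cur=X back=1 fwd=0
After 6 (visit(E)): cur=E back=2 fwd=0
After 7 (back): cur=X back=1 fwd=1
After 8 (visit(Y)): cur=Y back=2 fwd=0
After 9 (visit(H)): cur=H back=3 fwd=0
After 10 (visit(B)): cur=B back=4 fwd=0
After 11 (back): cur=H back=3 fwd=1
After 12 (forward): cur=B back=4 fwd=0
After 13 (back): cur=H back=3 fwd=1
After 14 (back): cur=Y back=2 fwd=2

Answer: Y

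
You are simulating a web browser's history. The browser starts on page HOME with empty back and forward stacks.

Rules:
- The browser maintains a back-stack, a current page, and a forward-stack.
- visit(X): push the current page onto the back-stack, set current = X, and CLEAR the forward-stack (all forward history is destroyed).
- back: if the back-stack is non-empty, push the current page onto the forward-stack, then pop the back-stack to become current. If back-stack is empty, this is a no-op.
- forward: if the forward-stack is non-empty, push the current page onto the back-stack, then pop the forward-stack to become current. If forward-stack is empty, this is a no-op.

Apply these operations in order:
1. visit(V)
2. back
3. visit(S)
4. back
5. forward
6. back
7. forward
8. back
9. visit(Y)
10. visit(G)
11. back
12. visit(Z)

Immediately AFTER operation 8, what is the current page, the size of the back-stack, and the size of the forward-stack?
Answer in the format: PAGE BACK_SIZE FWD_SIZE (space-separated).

After 1 (visit(V)): cur=V back=1 fwd=0
After 2 (back): cur=HOME back=0 fwd=1
After 3 (visit(S)): cur=S back=1 fwd=0
After 4 (back): cur=HOME back=0 fwd=1
After 5 (forward): cur=S back=1 fwd=0
After 6 (back): cur=HOME back=0 fwd=1
After 7 (forward): cur=S back=1 fwd=0
After 8 (back): cur=HOME back=0 fwd=1

HOME 0 1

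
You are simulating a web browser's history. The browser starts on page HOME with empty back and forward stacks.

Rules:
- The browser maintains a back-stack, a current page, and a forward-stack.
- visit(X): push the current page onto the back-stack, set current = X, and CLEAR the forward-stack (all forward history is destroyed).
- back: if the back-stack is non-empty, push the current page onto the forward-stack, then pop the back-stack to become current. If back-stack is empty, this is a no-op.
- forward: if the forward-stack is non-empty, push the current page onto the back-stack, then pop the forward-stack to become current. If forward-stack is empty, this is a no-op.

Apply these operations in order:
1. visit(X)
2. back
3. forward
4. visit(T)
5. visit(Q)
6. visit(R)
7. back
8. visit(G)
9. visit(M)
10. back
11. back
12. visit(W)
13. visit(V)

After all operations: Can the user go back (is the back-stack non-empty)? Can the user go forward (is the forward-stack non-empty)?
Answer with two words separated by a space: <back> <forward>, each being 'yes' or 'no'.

After 1 (visit(X)): cur=X back=1 fwd=0
After 2 (back): cur=HOME back=0 fwd=1
After 3 (forward): cur=X back=1 fwd=0
After 4 (visit(T)): cur=T back=2 fwd=0
After 5 (visit(Q)): cur=Q back=3 fwd=0
After 6 (visit(R)): cur=R back=4 fwd=0
After 7 (back): cur=Q back=3 fwd=1
After 8 (visit(G)): cur=G back=4 fwd=0
After 9 (visit(M)): cur=M back=5 fwd=0
After 10 (back): cur=G back=4 fwd=1
After 11 (back): cur=Q back=3 fwd=2
After 12 (visit(W)): cur=W back=4 fwd=0
After 13 (visit(V)): cur=V back=5 fwd=0

Answer: yes no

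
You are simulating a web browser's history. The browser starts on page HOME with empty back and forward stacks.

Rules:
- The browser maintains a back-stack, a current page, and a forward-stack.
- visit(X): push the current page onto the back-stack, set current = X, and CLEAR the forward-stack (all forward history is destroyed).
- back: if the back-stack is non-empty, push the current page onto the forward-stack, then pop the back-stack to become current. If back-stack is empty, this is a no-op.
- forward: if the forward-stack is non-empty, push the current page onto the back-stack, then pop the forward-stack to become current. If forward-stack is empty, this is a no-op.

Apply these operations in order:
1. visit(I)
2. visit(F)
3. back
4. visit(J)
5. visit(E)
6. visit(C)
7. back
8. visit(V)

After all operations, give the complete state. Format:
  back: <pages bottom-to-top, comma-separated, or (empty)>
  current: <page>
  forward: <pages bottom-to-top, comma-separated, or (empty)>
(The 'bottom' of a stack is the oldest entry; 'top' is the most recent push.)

After 1 (visit(I)): cur=I back=1 fwd=0
After 2 (visit(F)): cur=F back=2 fwd=0
After 3 (back): cur=I back=1 fwd=1
After 4 (visit(J)): cur=J back=2 fwd=0
After 5 (visit(E)): cur=E back=3 fwd=0
After 6 (visit(C)): cur=C back=4 fwd=0
After 7 (back): cur=E back=3 fwd=1
After 8 (visit(V)): cur=V back=4 fwd=0

Answer: back: HOME,I,J,E
current: V
forward: (empty)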